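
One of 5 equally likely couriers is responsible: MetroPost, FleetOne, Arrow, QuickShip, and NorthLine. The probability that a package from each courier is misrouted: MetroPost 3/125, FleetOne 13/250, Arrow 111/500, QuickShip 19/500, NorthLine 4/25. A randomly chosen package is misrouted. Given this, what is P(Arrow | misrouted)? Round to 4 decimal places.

0.4476

Since the prior is uniform, the posterior is proportional to the likelihood:
  MetroPost: 0.024
  FleetOne: 0.052
  Arrow: 0.222
  QuickShip: 0.038
  NorthLine: 0.16
Sum = 0.496.
P(Arrow | evidence) = 0.222 / 0.496 ≈ 0.4476.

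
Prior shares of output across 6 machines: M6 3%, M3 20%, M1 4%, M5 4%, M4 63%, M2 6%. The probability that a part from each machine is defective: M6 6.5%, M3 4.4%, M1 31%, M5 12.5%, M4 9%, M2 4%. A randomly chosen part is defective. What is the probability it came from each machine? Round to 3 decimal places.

Prior × likelihood for each hypothesis:
  M6: 0.03 × 0.065 = 0.00195
  M3: 0.2 × 0.044 = 0.0088
  M1: 0.04 × 0.31 = 0.0124
  M5: 0.04 × 0.125 = 0.005
  M4: 0.63 × 0.09 = 0.0567
  M2: 0.06 × 0.04 = 0.0024
Normalizing constant = 0.08725.
P(M6 | defective) = 0.00195/0.08725 ≈ 0.022
P(M3 | defective) = 0.0088/0.08725 ≈ 0.101
P(M1 | defective) = 0.0124/0.08725 ≈ 0.142
P(M5 | defective) = 0.005/0.08725 ≈ 0.057
P(M4 | defective) = 0.0567/0.08725 ≈ 0.650
P(M2 | defective) = 0.0024/0.08725 ≈ 0.028

M6 0.022, M3 0.101, M1 0.142, M5 0.057, M4 0.650, M2 0.028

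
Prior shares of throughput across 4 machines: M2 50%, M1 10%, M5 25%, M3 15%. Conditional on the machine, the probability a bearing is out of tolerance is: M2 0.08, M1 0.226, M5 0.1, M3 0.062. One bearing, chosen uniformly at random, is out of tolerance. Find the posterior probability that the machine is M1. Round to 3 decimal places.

0.233

Unnormalized posteriors (prior × likelihood):
  M2: 0.5 × 0.08 = 0.04
  M1: 0.1 × 0.226 = 0.0226
  M5: 0.25 × 0.1 = 0.025
  M3: 0.15 × 0.062 = 0.0093
Normalizing constant = 0.0969.
P(M1 | evidence) = 0.0226 / 0.0969 ≈ 0.233.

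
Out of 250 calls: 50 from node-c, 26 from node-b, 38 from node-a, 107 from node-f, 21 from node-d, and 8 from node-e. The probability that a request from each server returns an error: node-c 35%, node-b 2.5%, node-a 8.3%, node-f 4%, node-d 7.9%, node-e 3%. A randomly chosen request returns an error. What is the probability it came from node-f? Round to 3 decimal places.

0.156

Compute prior × likelihood for every hypothesis:
  node-c: 0.2 × 0.35 = 0.07
  node-b: 0.104 × 0.025 = 0.0026
  node-a: 0.152 × 0.083 = 0.012616
  node-f: 0.428 × 0.04 = 0.01712
  node-d: 0.084 × 0.079 = 0.006636
  node-e: 0.032 × 0.03 = 0.00096
Sum = 0.109932.
P(node-f | evidence) = 0.01712 / 0.109932 ≈ 0.156.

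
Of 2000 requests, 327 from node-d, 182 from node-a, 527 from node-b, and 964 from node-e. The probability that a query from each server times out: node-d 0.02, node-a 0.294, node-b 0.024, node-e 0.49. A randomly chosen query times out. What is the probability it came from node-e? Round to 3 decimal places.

Unnormalized posteriors (prior × likelihood):
  node-d: 0.1635 × 0.02 = 0.00327
  node-a: 0.091 × 0.294 = 0.026754
  node-b: 0.2635 × 0.024 = 0.006324
  node-e: 0.482 × 0.49 = 0.23618
Normalizing constant = 0.272528.
P(node-e | evidence) = 0.23618 / 0.272528 ≈ 0.867.

0.867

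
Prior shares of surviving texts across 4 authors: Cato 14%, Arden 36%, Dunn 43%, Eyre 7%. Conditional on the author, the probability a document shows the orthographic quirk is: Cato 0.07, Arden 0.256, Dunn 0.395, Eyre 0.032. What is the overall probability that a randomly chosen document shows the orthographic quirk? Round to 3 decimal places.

Compute prior × likelihood for every hypothesis:
  Cato: 0.14 × 0.07 = 0.0098
  Arden: 0.36 × 0.256 = 0.09216
  Dunn: 0.43 × 0.395 = 0.16985
  Eyre: 0.07 × 0.032 = 0.00224
P(quirk) = 0.0098 + 0.09216 + 0.16985 + 0.00224 = 0.27405 → 0.274.

0.274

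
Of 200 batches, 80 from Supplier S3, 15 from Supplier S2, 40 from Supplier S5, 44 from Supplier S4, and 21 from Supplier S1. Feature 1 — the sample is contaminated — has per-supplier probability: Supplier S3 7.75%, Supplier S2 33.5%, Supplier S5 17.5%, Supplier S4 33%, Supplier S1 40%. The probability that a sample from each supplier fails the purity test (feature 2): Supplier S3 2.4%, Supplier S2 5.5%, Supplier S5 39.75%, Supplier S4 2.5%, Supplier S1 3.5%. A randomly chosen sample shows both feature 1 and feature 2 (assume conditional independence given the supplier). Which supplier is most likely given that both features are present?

Supplier S5

Unnormalized posteriors (prior × likelihood):
  Supplier S3: 0.4 × 0.0775 × 0.024 = 0.000744
  Supplier S2: 0.075 × 0.335 × 0.055 = 0.001381875
  Supplier S5: 0.2 × 0.175 × 0.3975 = 0.0139125
  Supplier S4: 0.22 × 0.33 × 0.025 = 0.001815
  Supplier S1: 0.105 × 0.4 × 0.035 = 0.00147
Total = 0.019323375.
Largest term belongs to Supplier S5, so Supplier S5 is most probable.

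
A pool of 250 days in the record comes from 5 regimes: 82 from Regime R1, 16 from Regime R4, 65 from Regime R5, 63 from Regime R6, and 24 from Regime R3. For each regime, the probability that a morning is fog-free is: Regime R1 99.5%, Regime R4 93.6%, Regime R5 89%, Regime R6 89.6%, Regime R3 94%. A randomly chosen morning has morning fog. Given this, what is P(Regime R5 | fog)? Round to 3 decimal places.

0.431

Taking complements, P(fog | each) = Regime R1 0.005, Regime R4 0.064, Regime R5 0.11, Regime R6 0.104, Regime R3 0.06.
Prior × likelihood for each hypothesis:
  Regime R1: 0.328 × 0.005 = 0.00164
  Regime R4: 0.064 × 0.064 = 0.004096
  Regime R5: 0.26 × 0.11 = 0.0286
  Regime R6: 0.252 × 0.104 = 0.026208
  Regime R3: 0.096 × 0.06 = 0.00576
Normalizing constant = 0.066304.
P(Regime R5 | evidence) = 0.0286 / 0.066304 ≈ 0.431.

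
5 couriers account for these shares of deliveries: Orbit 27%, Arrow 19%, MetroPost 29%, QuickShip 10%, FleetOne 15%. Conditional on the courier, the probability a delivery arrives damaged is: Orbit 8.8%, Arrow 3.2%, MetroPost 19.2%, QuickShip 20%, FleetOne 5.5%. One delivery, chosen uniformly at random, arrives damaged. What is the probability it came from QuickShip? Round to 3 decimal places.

0.176

By Bayes' rule, posterior ∝ prior × likelihood:
  Orbit: 0.27 × 0.088 = 0.02376
  Arrow: 0.19 × 0.032 = 0.00608
  MetroPost: 0.29 × 0.192 = 0.05568
  QuickShip: 0.1 × 0.2 = 0.02
  FleetOne: 0.15 × 0.055 = 0.00825
Normalizing constant = 0.11377.
P(QuickShip | evidence) = 0.02 / 0.11377 ≈ 0.176.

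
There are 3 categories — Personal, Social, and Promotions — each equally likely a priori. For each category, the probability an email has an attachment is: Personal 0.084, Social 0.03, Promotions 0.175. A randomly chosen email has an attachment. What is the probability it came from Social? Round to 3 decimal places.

With a uniform prior (1/3 each), posterior ∝ likelihood:
  Personal: 0.084
  Social: 0.03
  Promotions: 0.175
Normalizing constant = 0.289.
P(Social | evidence) = 0.03 / 0.289 ≈ 0.104.

0.104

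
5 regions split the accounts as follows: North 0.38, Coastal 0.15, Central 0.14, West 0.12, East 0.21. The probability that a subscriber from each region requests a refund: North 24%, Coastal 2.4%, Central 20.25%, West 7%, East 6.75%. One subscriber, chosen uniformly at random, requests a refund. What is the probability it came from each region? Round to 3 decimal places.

North 0.626, Coastal 0.025, Central 0.195, West 0.058, East 0.097

Compute prior × likelihood for every hypothesis:
  North: 0.38 × 0.24 = 0.0912
  Coastal: 0.15 × 0.024 = 0.0036
  Central: 0.14 × 0.2025 = 0.02835
  West: 0.12 × 0.07 = 0.0084
  East: 0.21 × 0.0675 = 0.014175
Normalizing constant = 0.145725.
P(North | refund) = 0.0912/0.145725 ≈ 0.626
P(Coastal | refund) = 0.0036/0.145725 ≈ 0.025
P(Central | refund) = 0.02835/0.145725 ≈ 0.195
P(West | refund) = 0.0084/0.145725 ≈ 0.058
P(East | refund) = 0.014175/0.145725 ≈ 0.097
(Check: 0.626+0.025+0.195+0.058+0.097 = 1.001.)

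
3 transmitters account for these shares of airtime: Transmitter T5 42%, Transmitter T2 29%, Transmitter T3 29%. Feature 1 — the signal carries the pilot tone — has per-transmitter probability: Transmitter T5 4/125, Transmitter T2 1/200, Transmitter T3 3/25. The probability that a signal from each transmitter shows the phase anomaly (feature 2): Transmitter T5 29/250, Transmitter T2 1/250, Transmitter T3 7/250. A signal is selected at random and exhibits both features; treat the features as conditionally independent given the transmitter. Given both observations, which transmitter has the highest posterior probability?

Transmitter T5

Compute prior × likelihood for every hypothesis:
  Transmitter T5: 0.42 × 0.032 × 0.116 = 0.00155904
  Transmitter T2: 0.29 × 0.005 × 0.004 = 0.0000058
  Transmitter T3: 0.29 × 0.12 × 0.028 = 0.0009744
Total = 0.00253924.
Largest term belongs to Transmitter T5, so Transmitter T5 is most probable.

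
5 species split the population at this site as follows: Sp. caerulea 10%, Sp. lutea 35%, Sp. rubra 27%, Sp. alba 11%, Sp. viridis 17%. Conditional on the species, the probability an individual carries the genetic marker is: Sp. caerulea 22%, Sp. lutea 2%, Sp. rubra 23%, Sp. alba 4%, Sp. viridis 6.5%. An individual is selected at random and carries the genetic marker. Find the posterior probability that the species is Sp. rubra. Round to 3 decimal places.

By Bayes' rule, posterior ∝ prior × likelihood:
  Sp. caerulea: 0.1 × 0.22 = 0.022
  Sp. lutea: 0.35 × 0.02 = 0.007
  Sp. rubra: 0.27 × 0.23 = 0.0621
  Sp. alba: 0.11 × 0.04 = 0.0044
  Sp. viridis: 0.17 × 0.065 = 0.01105
Normalizing constant = 0.10655.
P(Sp. rubra | evidence) = 0.0621 / 0.10655 ≈ 0.583.

0.583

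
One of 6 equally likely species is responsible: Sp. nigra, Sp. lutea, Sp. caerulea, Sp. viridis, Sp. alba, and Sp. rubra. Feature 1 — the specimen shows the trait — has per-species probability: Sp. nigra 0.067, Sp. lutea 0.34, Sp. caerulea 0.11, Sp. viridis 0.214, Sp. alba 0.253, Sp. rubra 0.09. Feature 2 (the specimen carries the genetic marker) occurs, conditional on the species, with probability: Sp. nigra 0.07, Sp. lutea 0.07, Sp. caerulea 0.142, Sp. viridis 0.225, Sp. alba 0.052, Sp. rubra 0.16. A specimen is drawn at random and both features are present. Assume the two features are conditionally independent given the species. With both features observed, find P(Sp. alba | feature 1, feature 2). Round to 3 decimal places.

With a uniform prior (1/6 each), posterior ∝ likelihood:
  Sp. nigra: 0.067 × 0.07 = 0.00469
  Sp. lutea: 0.34 × 0.07 = 0.0238
  Sp. caerulea: 0.11 × 0.142 = 0.01562
  Sp. viridis: 0.214 × 0.225 = 0.04815
  Sp. alba: 0.253 × 0.052 = 0.013156
  Sp. rubra: 0.09 × 0.16 = 0.0144
Sum = 0.119816.
P(Sp. alba | evidence) = 0.013156 / 0.119816 ≈ 0.110.

0.110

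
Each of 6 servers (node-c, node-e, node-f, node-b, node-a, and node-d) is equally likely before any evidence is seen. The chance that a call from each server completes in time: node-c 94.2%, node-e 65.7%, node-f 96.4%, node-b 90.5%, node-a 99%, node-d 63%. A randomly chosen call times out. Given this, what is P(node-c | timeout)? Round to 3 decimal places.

0.064

Taking complements, P(timeout | each) = node-c 0.058, node-e 0.343, node-f 0.036, node-b 0.095, node-a 0.01, node-d 0.37.
With a uniform prior (1/6 each), posterior ∝ likelihood:
  node-c: 0.058
  node-e: 0.343
  node-f: 0.036
  node-b: 0.095
  node-a: 0.01
  node-d: 0.37
Normalizing constant = 0.912.
P(node-c | evidence) = 0.058 / 0.912 ≈ 0.064.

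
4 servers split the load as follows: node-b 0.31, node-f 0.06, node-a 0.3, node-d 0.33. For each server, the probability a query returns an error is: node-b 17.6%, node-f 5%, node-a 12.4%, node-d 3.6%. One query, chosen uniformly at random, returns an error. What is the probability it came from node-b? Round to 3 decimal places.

Prior × likelihood for each hypothesis:
  node-b: 0.31 × 0.176 = 0.05456
  node-f: 0.06 × 0.05 = 0.003
  node-a: 0.3 × 0.124 = 0.0372
  node-d: 0.33 × 0.036 = 0.01188
Total = 0.10664.
P(node-b | evidence) = 0.05456 / 0.10664 ≈ 0.512.

0.512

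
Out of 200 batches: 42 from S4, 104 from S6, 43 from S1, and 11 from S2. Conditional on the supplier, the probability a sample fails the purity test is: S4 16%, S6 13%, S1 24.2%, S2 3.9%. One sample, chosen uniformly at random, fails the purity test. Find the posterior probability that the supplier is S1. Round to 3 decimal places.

By Bayes' rule, posterior ∝ prior × likelihood:
  S4: 0.21 × 0.16 = 0.0336
  S6: 0.52 × 0.13 = 0.0676
  S1: 0.215 × 0.242 = 0.05203
  S2: 0.055 × 0.039 = 0.002145
Total = 0.155375.
P(S1 | evidence) = 0.05203 / 0.155375 ≈ 0.335.

0.335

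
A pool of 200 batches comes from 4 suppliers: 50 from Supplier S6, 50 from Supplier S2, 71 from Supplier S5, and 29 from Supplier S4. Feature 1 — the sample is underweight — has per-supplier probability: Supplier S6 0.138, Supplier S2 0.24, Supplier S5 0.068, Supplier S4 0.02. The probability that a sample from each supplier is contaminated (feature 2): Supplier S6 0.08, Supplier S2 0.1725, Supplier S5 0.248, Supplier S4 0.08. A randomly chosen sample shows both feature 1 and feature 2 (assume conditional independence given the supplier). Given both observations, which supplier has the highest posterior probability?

Supplier S2

Prior × likelihood for each hypothesis:
  Supplier S6: 0.25 × 0.138 × 0.08 = 0.00276
  Supplier S2: 0.25 × 0.24 × 0.1725 = 0.01035
  Supplier S5: 0.355 × 0.068 × 0.248 = 0.00598672
  Supplier S4: 0.145 × 0.02 × 0.08 = 0.000232
Total = 0.01932872.
Largest term belongs to Supplier S2, so Supplier S2 is most probable.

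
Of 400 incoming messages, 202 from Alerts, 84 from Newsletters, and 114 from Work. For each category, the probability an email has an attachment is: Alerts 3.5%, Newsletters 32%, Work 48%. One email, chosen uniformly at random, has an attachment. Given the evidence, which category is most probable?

Prior × likelihood for each hypothesis:
  Alerts: 0.505 × 0.035 = 0.017675
  Newsletters: 0.21 × 0.32 = 0.0672
  Work: 0.285 × 0.48 = 0.1368
Sum = 0.221675.
Largest term belongs to Work, so Work is most probable.

Work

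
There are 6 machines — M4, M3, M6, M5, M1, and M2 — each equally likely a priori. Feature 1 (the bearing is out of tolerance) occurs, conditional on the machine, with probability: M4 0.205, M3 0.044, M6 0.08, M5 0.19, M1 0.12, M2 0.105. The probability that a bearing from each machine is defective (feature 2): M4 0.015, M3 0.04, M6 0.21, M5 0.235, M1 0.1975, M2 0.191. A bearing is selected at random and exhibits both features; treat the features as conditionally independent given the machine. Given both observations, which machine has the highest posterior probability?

Since the prior is uniform, the posterior is proportional to the likelihood:
  M4: 0.205 × 0.015 = 0.003075
  M3: 0.044 × 0.04 = 0.00176
  M6: 0.08 × 0.21 = 0.0168
  M5: 0.19 × 0.235 = 0.04465
  M1: 0.12 × 0.1975 = 0.0237
  M2: 0.105 × 0.191 = 0.020055
Total = 0.11004.
Largest term belongs to M5, so M5 is most probable.

M5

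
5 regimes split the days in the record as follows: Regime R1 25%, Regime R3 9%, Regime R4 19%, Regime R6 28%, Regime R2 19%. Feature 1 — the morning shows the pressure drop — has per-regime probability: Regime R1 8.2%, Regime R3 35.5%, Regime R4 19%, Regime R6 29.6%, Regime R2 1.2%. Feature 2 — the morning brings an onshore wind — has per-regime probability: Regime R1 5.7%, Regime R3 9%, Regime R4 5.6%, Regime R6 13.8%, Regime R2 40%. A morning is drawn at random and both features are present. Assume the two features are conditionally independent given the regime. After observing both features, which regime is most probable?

Regime R6

Unnormalized posteriors (prior × likelihood):
  Regime R1: 0.25 × 0.082 × 0.057 = 0.0011685
  Regime R3: 0.09 × 0.355 × 0.09 = 0.0028755
  Regime R4: 0.19 × 0.19 × 0.056 = 0.0020216
  Regime R6: 0.28 × 0.296 × 0.138 = 0.01143744
  Regime R2: 0.19 × 0.012 × 0.4 = 0.000912
Total = 0.01841504.
Largest term belongs to Regime R6, so Regime R6 is most probable.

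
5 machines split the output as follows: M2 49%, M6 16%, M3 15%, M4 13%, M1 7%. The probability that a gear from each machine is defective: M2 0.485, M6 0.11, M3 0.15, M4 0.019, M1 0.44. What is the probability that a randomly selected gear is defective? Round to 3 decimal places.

Unnormalized posteriors (prior × likelihood):
  M2: 0.49 × 0.485 = 0.23765
  M6: 0.16 × 0.11 = 0.0176
  M3: 0.15 × 0.15 = 0.0225
  M4: 0.13 × 0.019 = 0.00247
  M1: 0.07 × 0.44 = 0.0308
P(defective) = 0.23765 + 0.0176 + 0.0225 + 0.00247 + 0.0308 = 0.31102 → 0.311.

0.311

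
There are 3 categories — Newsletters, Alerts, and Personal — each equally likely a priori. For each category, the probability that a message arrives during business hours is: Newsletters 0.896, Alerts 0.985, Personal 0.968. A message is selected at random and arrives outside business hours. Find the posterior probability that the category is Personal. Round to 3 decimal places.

Taking complements, P(off-hours | each) = Newsletters 0.104, Alerts 0.015, Personal 0.032.
With a uniform prior (1/3 each), posterior ∝ likelihood:
  Newsletters: 0.104
  Alerts: 0.015
  Personal: 0.032
Normalizing constant = 0.151.
P(Personal | evidence) = 0.032 / 0.151 ≈ 0.212.

0.212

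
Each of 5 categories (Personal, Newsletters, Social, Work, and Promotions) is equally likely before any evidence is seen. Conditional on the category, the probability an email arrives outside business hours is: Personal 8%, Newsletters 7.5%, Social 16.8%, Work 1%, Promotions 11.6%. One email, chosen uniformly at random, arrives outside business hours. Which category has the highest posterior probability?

Since the prior is uniform, the posterior is proportional to the likelihood:
  Personal: 0.08
  Newsletters: 0.075
  Social: 0.168
  Work: 0.01
  Promotions: 0.116
Sum = 0.449.
Largest term belongs to Social, so Social is most probable.

Social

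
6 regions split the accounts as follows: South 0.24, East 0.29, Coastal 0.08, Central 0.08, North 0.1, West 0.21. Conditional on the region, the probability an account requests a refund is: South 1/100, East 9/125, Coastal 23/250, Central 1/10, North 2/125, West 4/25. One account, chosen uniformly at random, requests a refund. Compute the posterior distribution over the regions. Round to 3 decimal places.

South 0.033, East 0.283, Coastal 0.100, Central 0.108, North 0.022, West 0.455

Compute prior × likelihood for every hypothesis:
  South: 0.24 × 0.01 = 0.0024
  East: 0.29 × 0.072 = 0.02088
  Coastal: 0.08 × 0.092 = 0.00736
  Central: 0.08 × 0.1 = 0.008
  North: 0.1 × 0.016 = 0.0016
  West: 0.21 × 0.16 = 0.0336
Normalizing constant = 0.07384.
P(South | refund) = 0.0024/0.07384 ≈ 0.033
P(East | refund) = 0.02088/0.07384 ≈ 0.283
P(Coastal | refund) = 0.00736/0.07384 ≈ 0.100
P(Central | refund) = 0.008/0.07384 ≈ 0.108
P(North | refund) = 0.0016/0.07384 ≈ 0.022
P(West | refund) = 0.0336/0.07384 ≈ 0.455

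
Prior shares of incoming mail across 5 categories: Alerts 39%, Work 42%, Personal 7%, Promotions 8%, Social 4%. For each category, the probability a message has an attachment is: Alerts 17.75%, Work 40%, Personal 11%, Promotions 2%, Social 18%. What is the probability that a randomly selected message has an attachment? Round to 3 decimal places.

0.254

Compute prior × likelihood for every hypothesis:
  Alerts: 0.39 × 0.1775 = 0.069225
  Work: 0.42 × 0.4 = 0.168
  Personal: 0.07 × 0.11 = 0.0077
  Promotions: 0.08 × 0.02 = 0.0016
  Social: 0.04 × 0.18 = 0.0072
P(attachment) = 0.069225 + 0.168 + 0.0077 + 0.0016 + 0.0072 = 0.253725 → 0.254.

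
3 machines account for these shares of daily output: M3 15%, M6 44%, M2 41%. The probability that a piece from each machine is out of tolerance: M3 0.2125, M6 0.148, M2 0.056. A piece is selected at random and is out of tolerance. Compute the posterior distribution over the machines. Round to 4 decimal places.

By Bayes' rule, posterior ∝ prior × likelihood:
  M3: 0.15 × 0.2125 = 0.031875
  M6: 0.44 × 0.148 = 0.06512
  M2: 0.41 × 0.056 = 0.02296
Sum = 0.119955.
P(M3 | oversize) = 0.031875/0.119955 ≈ 0.2657
P(M6 | oversize) = 0.06512/0.119955 ≈ 0.5429
P(M2 | oversize) = 0.02296/0.119955 ≈ 0.1914

M3 0.2657, M6 0.5429, M2 0.1914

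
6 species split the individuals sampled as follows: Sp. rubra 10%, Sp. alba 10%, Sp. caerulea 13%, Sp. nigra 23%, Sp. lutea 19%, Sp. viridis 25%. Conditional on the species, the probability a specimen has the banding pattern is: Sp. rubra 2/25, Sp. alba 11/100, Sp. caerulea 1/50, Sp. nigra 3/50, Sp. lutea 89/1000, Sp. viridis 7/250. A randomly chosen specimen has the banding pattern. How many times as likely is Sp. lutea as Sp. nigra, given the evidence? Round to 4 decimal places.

1.2254

Compute prior × likelihood for every hypothesis:
  Sp. rubra: 0.1 × 0.08 = 0.008
  Sp. alba: 0.1 × 0.11 = 0.011
  Sp. caerulea: 0.13 × 0.02 = 0.0026
  Sp. nigra: 0.23 × 0.06 = 0.0138
  Sp. lutea: 0.19 × 0.089 = 0.01691
  Sp. viridis: 0.25 × 0.028 = 0.007
Sum = 0.05931.
The ratio is 0.01691 / 0.0138 (the normalizer cancels) = 1.2254.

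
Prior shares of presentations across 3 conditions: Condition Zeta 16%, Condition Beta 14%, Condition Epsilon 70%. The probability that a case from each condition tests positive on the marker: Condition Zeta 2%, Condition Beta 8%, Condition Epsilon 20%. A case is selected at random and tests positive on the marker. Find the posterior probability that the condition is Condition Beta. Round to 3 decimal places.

0.073

Compute prior × likelihood for every hypothesis:
  Condition Zeta: 0.16 × 0.02 = 0.0032
  Condition Beta: 0.14 × 0.08 = 0.0112
  Condition Epsilon: 0.7 × 0.2 = 0.14
Sum = 0.1544.
P(Condition Beta | evidence) = 0.0112 / 0.1544 ≈ 0.073.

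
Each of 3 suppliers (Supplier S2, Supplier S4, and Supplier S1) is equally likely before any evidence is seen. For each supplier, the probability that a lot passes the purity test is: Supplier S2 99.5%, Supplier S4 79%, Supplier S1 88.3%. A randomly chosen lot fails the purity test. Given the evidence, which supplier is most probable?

Supplier S4

Taking complements, P(off-spec | each) = Supplier S2 0.005, Supplier S4 0.21, Supplier S1 0.117.
With a uniform prior (1/3 each), posterior ∝ likelihood:
  Supplier S2: 0.005
  Supplier S4: 0.21
  Supplier S1: 0.117
Total = 0.332.
Largest term belongs to Supplier S4, so Supplier S4 is most probable.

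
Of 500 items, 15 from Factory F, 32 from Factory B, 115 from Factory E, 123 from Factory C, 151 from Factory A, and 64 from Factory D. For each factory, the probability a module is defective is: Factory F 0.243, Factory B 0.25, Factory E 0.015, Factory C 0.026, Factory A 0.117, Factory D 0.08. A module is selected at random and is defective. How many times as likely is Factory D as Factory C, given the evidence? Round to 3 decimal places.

1.601

Compute prior × likelihood for every hypothesis:
  Factory F: 0.03 × 0.243 = 0.00729
  Factory B: 0.064 × 0.25 = 0.016
  Factory E: 0.23 × 0.015 = 0.00345
  Factory C: 0.246 × 0.026 = 0.006396
  Factory A: 0.302 × 0.117 = 0.035334
  Factory D: 0.128 × 0.08 = 0.01024
Total = 0.07871.
The ratio is 0.01024 / 0.006396 (the normalizer cancels) = 1.601.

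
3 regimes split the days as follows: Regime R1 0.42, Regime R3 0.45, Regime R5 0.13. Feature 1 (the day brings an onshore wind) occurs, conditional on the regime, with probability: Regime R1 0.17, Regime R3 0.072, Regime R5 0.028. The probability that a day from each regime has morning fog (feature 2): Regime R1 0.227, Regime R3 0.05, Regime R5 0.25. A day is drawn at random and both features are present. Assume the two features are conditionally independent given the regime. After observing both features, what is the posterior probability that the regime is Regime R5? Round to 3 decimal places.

Compute prior × likelihood for every hypothesis:
  Regime R1: 0.42 × 0.17 × 0.227 = 0.0162078
  Regime R3: 0.45 × 0.072 × 0.05 = 0.00162
  Regime R5: 0.13 × 0.028 × 0.25 = 0.00091
Total = 0.0187378.
P(Regime R5 | evidence) = 0.00091 / 0.0187378 ≈ 0.049.

0.049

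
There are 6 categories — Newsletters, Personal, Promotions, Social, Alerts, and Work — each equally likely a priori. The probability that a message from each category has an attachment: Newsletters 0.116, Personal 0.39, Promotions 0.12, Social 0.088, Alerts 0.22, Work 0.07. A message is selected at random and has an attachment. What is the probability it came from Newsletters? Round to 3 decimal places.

Since the prior is uniform, the posterior is proportional to the likelihood:
  Newsletters: 0.116
  Personal: 0.39
  Promotions: 0.12
  Social: 0.088
  Alerts: 0.22
  Work: 0.07
Sum = 1.004.
P(Newsletters | evidence) = 0.116 / 1.004 ≈ 0.116.

0.116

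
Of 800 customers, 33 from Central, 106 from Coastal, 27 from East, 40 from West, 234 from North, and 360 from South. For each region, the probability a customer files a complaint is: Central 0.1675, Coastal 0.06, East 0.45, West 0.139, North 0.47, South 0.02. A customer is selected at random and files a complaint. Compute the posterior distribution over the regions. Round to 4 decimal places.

Central 0.0377, Coastal 0.0433, East 0.0828, West 0.0379, North 0.7493, South 0.0491

Unnormalized posteriors (prior × likelihood):
  Central: 0.04125 × 0.1675 = 0.006909375
  Coastal: 0.1325 × 0.06 = 0.00795
  East: 0.03375 × 0.45 = 0.0151875
  West: 0.05 × 0.139 = 0.00695
  North: 0.2925 × 0.47 = 0.137475
  South: 0.45 × 0.02 = 0.009
Normalizing constant = 0.183471875.
P(Central | complaint) = 0.006909375/0.183471875 ≈ 0.0377
P(Coastal | complaint) = 0.00795/0.183471875 ≈ 0.0433
P(East | complaint) = 0.0151875/0.183471875 ≈ 0.0828
P(West | complaint) = 0.00695/0.183471875 ≈ 0.0379
P(North | complaint) = 0.137475/0.183471875 ≈ 0.7493
P(South | complaint) = 0.009/0.183471875 ≈ 0.0491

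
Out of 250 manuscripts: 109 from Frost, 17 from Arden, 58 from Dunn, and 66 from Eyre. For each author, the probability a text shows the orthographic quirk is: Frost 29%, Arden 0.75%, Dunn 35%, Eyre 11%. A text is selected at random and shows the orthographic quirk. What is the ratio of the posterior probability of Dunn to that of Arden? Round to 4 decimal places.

159.2157

By Bayes' rule, posterior ∝ prior × likelihood:
  Frost: 0.436 × 0.29 = 0.12644
  Arden: 0.068 × 0.0075 = 0.00051
  Dunn: 0.232 × 0.35 = 0.0812
  Eyre: 0.264 × 0.11 = 0.02904
Normalizing constant = 0.23719.
The ratio is 0.0812 / 0.00051 (the normalizer cancels) = 159.2157.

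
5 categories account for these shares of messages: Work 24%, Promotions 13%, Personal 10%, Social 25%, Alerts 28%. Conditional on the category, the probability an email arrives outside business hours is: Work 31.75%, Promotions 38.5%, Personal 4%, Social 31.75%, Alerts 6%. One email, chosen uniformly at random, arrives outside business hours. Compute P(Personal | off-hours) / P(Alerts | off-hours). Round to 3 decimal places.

0.238

Prior × likelihood for each hypothesis:
  Work: 0.24 × 0.3175 = 0.0762
  Promotions: 0.13 × 0.385 = 0.05005
  Personal: 0.1 × 0.04 = 0.004
  Social: 0.25 × 0.3175 = 0.079375
  Alerts: 0.28 × 0.06 = 0.0168
Total = 0.226425.
The ratio is 0.004 / 0.0168 (the normalizer cancels) = 0.238.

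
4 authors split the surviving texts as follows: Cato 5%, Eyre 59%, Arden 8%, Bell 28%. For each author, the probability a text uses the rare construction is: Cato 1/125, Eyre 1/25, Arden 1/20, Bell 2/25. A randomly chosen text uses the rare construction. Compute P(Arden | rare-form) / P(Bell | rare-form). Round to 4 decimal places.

Unnormalized posteriors (prior × likelihood):
  Cato: 0.05 × 0.008 = 0.0004
  Eyre: 0.59 × 0.04 = 0.0236
  Arden: 0.08 × 0.05 = 0.004
  Bell: 0.28 × 0.08 = 0.0224
Normalizing constant = 0.0504.
The ratio is 0.004 / 0.0224 (the normalizer cancels) = 0.1786.

0.1786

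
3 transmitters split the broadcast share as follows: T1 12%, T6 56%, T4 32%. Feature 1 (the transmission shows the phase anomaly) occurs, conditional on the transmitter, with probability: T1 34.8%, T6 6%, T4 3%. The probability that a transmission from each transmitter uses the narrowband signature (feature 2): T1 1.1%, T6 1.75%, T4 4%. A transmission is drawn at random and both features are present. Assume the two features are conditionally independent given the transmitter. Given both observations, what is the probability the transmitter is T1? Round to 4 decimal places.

0.3209

Unnormalized posteriors (prior × likelihood):
  T1: 0.12 × 0.348 × 0.011 = 0.00045936
  T6: 0.56 × 0.06 × 0.0175 = 0.000588
  T4: 0.32 × 0.03 × 0.04 = 0.000384
Sum = 0.00143136.
P(T1 | evidence) = 0.00045936 / 0.00143136 ≈ 0.3209.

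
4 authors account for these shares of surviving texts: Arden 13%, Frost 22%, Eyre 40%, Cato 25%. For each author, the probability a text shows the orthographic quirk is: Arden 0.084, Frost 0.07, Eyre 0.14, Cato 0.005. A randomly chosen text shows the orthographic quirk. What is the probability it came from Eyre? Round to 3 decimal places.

0.670

Compute prior × likelihood for every hypothesis:
  Arden: 0.13 × 0.084 = 0.01092
  Frost: 0.22 × 0.07 = 0.0154
  Eyre: 0.4 × 0.14 = 0.056
  Cato: 0.25 × 0.005 = 0.00125
Total = 0.08357.
P(Eyre | evidence) = 0.056 / 0.08357 ≈ 0.670.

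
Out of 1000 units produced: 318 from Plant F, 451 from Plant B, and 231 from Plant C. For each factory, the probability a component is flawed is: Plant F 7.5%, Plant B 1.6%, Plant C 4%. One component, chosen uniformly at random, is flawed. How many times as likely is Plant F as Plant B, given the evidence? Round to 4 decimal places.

Unnormalized posteriors (prior × likelihood):
  Plant F: 0.318 × 0.075 = 0.02385
  Plant B: 0.451 × 0.016 = 0.007216
  Plant C: 0.231 × 0.04 = 0.00924
Sum = 0.040306.
The ratio is 0.02385 / 0.007216 (the normalizer cancels) = 3.3052.

3.3052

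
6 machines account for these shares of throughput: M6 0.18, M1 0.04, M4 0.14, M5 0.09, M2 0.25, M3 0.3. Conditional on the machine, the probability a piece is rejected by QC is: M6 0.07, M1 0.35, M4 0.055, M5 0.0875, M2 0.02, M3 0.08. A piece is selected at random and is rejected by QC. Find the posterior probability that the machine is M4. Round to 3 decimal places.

0.108

Unnormalized posteriors (prior × likelihood):
  M6: 0.18 × 0.07 = 0.0126
  M1: 0.04 × 0.35 = 0.014
  M4: 0.14 × 0.055 = 0.0077
  M5: 0.09 × 0.0875 = 0.007875
  M2: 0.25 × 0.02 = 0.005
  M3: 0.3 × 0.08 = 0.024
Normalizing constant = 0.071175.
P(M4 | evidence) = 0.0077 / 0.071175 ≈ 0.108.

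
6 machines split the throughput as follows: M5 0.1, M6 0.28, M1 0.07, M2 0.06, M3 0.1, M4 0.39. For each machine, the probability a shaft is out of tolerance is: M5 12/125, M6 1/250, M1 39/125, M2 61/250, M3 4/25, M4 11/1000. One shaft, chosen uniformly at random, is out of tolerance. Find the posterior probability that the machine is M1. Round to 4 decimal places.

0.3236

Compute prior × likelihood for every hypothesis:
  M5: 0.1 × 0.096 = 0.0096
  M6: 0.28 × 0.004 = 0.00112
  M1: 0.07 × 0.312 = 0.02184
  M2: 0.06 × 0.244 = 0.01464
  M3: 0.1 × 0.16 = 0.016
  M4: 0.39 × 0.011 = 0.00429
Normalizing constant = 0.06749.
P(M1 | evidence) = 0.02184 / 0.06749 ≈ 0.3236.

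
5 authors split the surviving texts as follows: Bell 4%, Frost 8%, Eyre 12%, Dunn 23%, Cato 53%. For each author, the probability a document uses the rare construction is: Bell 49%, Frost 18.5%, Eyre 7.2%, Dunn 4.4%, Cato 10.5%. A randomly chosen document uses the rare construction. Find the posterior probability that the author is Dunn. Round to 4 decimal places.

0.0930

Compute prior × likelihood for every hypothesis:
  Bell: 0.04 × 0.49 = 0.0196
  Frost: 0.08 × 0.185 = 0.0148
  Eyre: 0.12 × 0.072 = 0.00864
  Dunn: 0.23 × 0.044 = 0.01012
  Cato: 0.53 × 0.105 = 0.05565
Total = 0.10881.
P(Dunn | evidence) = 0.01012 / 0.10881 ≈ 0.0930.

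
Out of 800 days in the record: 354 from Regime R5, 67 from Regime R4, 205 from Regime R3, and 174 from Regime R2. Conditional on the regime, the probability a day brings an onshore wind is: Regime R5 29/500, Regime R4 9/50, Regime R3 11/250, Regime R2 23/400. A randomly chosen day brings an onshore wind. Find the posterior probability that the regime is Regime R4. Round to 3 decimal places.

0.234

Unnormalized posteriors (prior × likelihood):
  Regime R5: 0.4425 × 0.058 = 0.025665
  Regime R4: 0.08375 × 0.18 = 0.015075
  Regime R3: 0.25625 × 0.044 = 0.011275
  Regime R2: 0.2175 × 0.0575 = 0.01250625
Normalizing constant = 0.06452125.
P(Regime R4 | evidence) = 0.015075 / 0.06452125 ≈ 0.234.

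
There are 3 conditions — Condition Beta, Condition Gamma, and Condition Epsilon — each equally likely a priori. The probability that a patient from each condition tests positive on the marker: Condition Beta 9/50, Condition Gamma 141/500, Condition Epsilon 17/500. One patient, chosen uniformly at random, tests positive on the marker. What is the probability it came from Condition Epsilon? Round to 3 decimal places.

Since the prior is uniform, the posterior is proportional to the likelihood:
  Condition Beta: 0.18
  Condition Gamma: 0.282
  Condition Epsilon: 0.034
Sum = 0.496.
P(Condition Epsilon | evidence) = 0.034 / 0.496 ≈ 0.069.

0.069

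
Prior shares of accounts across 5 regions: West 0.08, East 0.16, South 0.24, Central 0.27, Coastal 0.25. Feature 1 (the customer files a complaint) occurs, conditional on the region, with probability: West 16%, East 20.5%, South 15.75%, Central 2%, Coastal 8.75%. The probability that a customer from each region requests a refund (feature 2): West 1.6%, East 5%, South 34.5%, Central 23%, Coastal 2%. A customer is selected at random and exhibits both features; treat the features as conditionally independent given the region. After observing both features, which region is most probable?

Prior × likelihood for each hypothesis:
  West: 0.08 × 0.16 × 0.016 = 0.0002048
  East: 0.16 × 0.205 × 0.05 = 0.00164
  South: 0.24 × 0.1575 × 0.345 = 0.013041
  Central: 0.27 × 0.02 × 0.23 = 0.001242
  Coastal: 0.25 × 0.0875 × 0.02 = 0.0004375
Normalizing constant = 0.0165653.
Largest term belongs to South, so South is most probable.

South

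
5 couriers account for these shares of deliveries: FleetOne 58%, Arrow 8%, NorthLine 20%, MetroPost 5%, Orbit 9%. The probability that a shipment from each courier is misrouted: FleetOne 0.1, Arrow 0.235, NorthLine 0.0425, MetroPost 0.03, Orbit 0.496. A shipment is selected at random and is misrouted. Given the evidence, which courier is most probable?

Prior × likelihood for each hypothesis:
  FleetOne: 0.58 × 0.1 = 0.058
  Arrow: 0.08 × 0.235 = 0.0188
  NorthLine: 0.2 × 0.0425 = 0.0085
  MetroPost: 0.05 × 0.03 = 0.0015
  Orbit: 0.09 × 0.496 = 0.04464
Total = 0.13144.
Largest term belongs to FleetOne, so FleetOne is most probable.

FleetOne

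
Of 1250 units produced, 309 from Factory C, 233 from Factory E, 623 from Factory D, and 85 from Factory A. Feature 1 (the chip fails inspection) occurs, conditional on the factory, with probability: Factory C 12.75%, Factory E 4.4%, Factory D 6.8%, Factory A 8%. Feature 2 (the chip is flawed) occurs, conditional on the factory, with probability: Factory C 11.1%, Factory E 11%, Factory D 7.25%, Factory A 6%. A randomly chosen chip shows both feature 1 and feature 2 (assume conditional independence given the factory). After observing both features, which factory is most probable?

Factory C

Compute prior × likelihood for every hypothesis:
  Factory C: 0.2472 × 0.1275 × 0.111 = 0.003498498
  Factory E: 0.1864 × 0.044 × 0.11 = 0.000902176
  Factory D: 0.4984 × 0.068 × 0.0725 = 0.002457112
  Factory A: 0.068 × 0.08 × 0.06 = 0.0003264
Normalizing constant = 0.007184186.
Largest term belongs to Factory C, so Factory C is most probable.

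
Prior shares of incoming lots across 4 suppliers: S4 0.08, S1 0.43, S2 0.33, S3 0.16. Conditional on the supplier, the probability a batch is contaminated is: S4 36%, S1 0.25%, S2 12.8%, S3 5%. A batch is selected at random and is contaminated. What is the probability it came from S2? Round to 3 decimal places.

0.527

By Bayes' rule, posterior ∝ prior × likelihood:
  S4: 0.08 × 0.36 = 0.0288
  S1: 0.43 × 0.0025 = 0.001075
  S2: 0.33 × 0.128 = 0.04224
  S3: 0.16 × 0.05 = 0.008
Normalizing constant = 0.080115.
P(S2 | evidence) = 0.04224 / 0.080115 ≈ 0.527.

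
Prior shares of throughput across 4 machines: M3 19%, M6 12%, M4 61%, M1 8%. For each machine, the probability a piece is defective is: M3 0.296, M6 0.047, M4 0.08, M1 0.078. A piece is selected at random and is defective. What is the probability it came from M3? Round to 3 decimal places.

0.481

Compute prior × likelihood for every hypothesis:
  M3: 0.19 × 0.296 = 0.05624
  M6: 0.12 × 0.047 = 0.00564
  M4: 0.61 × 0.08 = 0.0488
  M1: 0.08 × 0.078 = 0.00624
Total = 0.11692.
P(M3 | evidence) = 0.05624 / 0.11692 ≈ 0.481.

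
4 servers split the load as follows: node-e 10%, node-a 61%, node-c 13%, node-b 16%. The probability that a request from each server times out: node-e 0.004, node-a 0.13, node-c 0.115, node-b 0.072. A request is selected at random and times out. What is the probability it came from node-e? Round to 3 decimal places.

0.004

By Bayes' rule, posterior ∝ prior × likelihood:
  node-e: 0.1 × 0.004 = 0.0004
  node-a: 0.61 × 0.13 = 0.0793
  node-c: 0.13 × 0.115 = 0.01495
  node-b: 0.16 × 0.072 = 0.01152
Total = 0.10617.
P(node-e | evidence) = 0.0004 / 0.10617 ≈ 0.004.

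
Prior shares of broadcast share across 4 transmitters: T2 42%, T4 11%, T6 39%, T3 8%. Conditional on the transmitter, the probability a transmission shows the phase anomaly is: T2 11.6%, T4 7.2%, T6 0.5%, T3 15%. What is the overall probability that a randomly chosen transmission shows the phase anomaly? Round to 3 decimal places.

0.071

By Bayes' rule, posterior ∝ prior × likelihood:
  T2: 0.42 × 0.116 = 0.04872
  T4: 0.11 × 0.072 = 0.00792
  T6: 0.39 × 0.005 = 0.00195
  T3: 0.08 × 0.15 = 0.012
P(anomaly) = 0.04872 + 0.00792 + 0.00195 + 0.012 = 0.07059 → 0.071.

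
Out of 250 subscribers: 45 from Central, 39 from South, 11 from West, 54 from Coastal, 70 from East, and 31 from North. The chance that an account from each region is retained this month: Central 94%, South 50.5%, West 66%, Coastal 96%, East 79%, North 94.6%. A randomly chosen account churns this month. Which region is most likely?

Taking complements, P(churn | each) = Central 0.06, South 0.495, West 0.34, Coastal 0.04, East 0.21, North 0.054.
By Bayes' rule, posterior ∝ prior × likelihood:
  Central: 0.18 × 0.06 = 0.0108
  South: 0.156 × 0.495 = 0.07722
  West: 0.044 × 0.34 = 0.01496
  Coastal: 0.216 × 0.04 = 0.00864
  East: 0.28 × 0.21 = 0.0588
  North: 0.124 × 0.054 = 0.006696
Sum = 0.177116.
Largest term belongs to South, so South is most probable.

South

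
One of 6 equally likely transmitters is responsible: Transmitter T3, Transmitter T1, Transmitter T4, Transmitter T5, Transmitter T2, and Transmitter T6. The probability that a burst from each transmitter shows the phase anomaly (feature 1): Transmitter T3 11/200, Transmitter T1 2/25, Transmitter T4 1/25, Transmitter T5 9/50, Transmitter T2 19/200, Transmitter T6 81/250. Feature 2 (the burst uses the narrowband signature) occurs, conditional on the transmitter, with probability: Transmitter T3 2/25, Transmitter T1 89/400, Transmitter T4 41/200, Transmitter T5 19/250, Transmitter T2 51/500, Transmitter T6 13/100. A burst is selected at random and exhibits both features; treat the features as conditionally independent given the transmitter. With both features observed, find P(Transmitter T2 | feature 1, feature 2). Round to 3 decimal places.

0.101

With a uniform prior (1/6 each), posterior ∝ likelihood:
  Transmitter T3: 0.055 × 0.08 = 0.0044
  Transmitter T1: 0.08 × 0.2225 = 0.0178
  Transmitter T4: 0.04 × 0.205 = 0.0082
  Transmitter T5: 0.18 × 0.076 = 0.01368
  Transmitter T2: 0.095 × 0.102 = 0.00969
  Transmitter T6: 0.324 × 0.13 = 0.04212
Total = 0.09589.
P(Transmitter T2 | evidence) = 0.00969 / 0.09589 ≈ 0.101.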